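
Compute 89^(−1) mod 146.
Apply the extended Euclidean algorithm to (146, 89), tracking rows (r, s, t) with s·146 + t·89 = r. Each division r_prev = q·r_cur + r_new produces the new row as (previous row) − q·(current row):
  row A: (146, 1, 0)   [1·146 + 0·89 = 146]
  row B: (89, 0, 1)   [0·146 + 1·89 = 89]
  146 = 1·89 + 57   → row C = row A − 1·row B = (57, 1, −1)   [check: 1·146 − 1·89 = 57]
  89 = 1·57 + 32   → row D = row B − 1·row C = (32, −1, 2)   [check: −1·146 + 2·89 = 32]
  57 = 1·32 + 25   → row E = row C − 1·row D = (25, 2, −3)   [check: 2·146 − 3·89 = 25]
  32 = 1·25 + 7   → row F = row D − 1·row E = (7, −3, 5)   [check: −3·146 + 5·89 = 7]
  25 = 3·7 + 4   → row G = row E − 3·row F = (4, 11, −18)   [check: 11·146 − 18·89 = 4]
  7 = 1·4 + 3   → row H = row F − 1·row G = (3, −14, 23)   [check: −14·146 + 23·89 = 3]
  4 = 1·3 + 1   → row I = row G − 1·row H = (1, 25, −41)   [check: 25·146 − 41·89 = 1]
  3 = 3·1 + 0   → remainder 0, stop. gcd = 1 (last nonzero row I).
The gcd is 1, so 89 is invertible mod 146. The last nonzero row gives 25·146 − 41·89 = 1, so t = −41. So 89^(−1) ≡ −41 ≡ 105 (mod 146). Verify: 89 · 105 = 9345 ≡ 1 (mod 146). ✓

Final answer: 89^(−1) ≡ 105 (mod 146)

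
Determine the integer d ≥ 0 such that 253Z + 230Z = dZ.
(253, 230) = (23); d = 23

In the PID Z, (a, b) is generated by gcd(a, b). Compute gcd(253, 230) with the extended Euclidean algorithm, tracking rows (r, s, t) with s·253 + t·230 = r:
  row A: (253, 1, 0)   [1·253 + 0·230 = 253]
  row B: (230, 0, 1)   [0·253 + 1·230 = 230]
  253 = 1·230 + 23   → row C = row A − 1·row B = (23, 1, −1)   [check: 1·253 − 1·230 = 23]
  230 = 10·23 + 0   → remainder 0, stop. gcd = 23 (last nonzero row C).
So gcd(253, 230) = 23, with Bézout identity 1·253 − 1·230 = 23. Containment (⊇): the Bézout identity exhibits 23 as an element of (253, 230), giving (23) ⊆ (253, 230). Containment (⊆): since 23 | 253 and 23 | 230 (253 = 23·11, 230 = 23·10), every Z-linear combination of 253 and 230 is divisible by 23, so (253, 230) ⊆ (23). Therefore (253, 230) = (23), d = 23.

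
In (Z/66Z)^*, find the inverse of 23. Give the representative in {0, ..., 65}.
Apply the extended Euclidean algorithm to (66, 23), tracking rows (r, s, t) with s·66 + t·23 = r. Each division r_prev = q·r_cur + r_new produces the new row as (previous row) − q·(current row):
  row A: (66, 1, 0)   [1·66 + 0·23 = 66]
  row B: (23, 0, 1)   [0·66 + 1·23 = 23]
  66 = 2·23 + 20   → row C = row A − 2·row B = (20, 1, −2)   [check: 1·66 − 2·23 = 20]
  23 = 1·20 + 3   → row D = row B − 1·row C = (3, −1, 3)   [check: −1·66 + 3·23 = 3]
  20 = 6·3 + 2   → row E = row C − 6·row D = (2, 7, −20)   [check: 7·66 − 20·23 = 2]
  3 = 1·2 + 1   → row F = row D − 1·row E = (1, −8, 23)   [check: −8·66 + 23·23 = 1]
  2 = 2·1 + 0   → remainder 0, stop. gcd = 1 (last nonzero row F).
The gcd is 1, so 23 is invertible mod 66. The last nonzero row gives −8·66 + 23·23 = 1, so t = 23. So 23^(−1) ≡ 23 (mod 66). Verify: 23 · 23 = 529 ≡ 1 (mod 66). ✓

Final answer: 23^(−1) ≡ 23 (mod 66)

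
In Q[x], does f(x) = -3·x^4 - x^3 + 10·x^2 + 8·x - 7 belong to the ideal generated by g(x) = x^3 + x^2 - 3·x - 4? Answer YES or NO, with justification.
In Q[x] the ideal (g) consists of all multiples of g, so f ∈ (g) iff g | f, i.e. iff the remainder of f on division by g is 0. Divide f by g (g is monic, so eliminate the leading term of the running remainder at each step):
  leading term -3·x^4: subtract (-3·x)·g(x) = -3·x^4 - 3·x^3 + 9·x^2 + 12·x, leaving 2·x^3 + x^2 - 4·x - 7
  leading term 2·x^3: subtract (2)·g(x) = 2·x^3 + 2·x^2 - 6·x - 8, leaving -x^2 + 2·x + 1
The remainder r(x) = -x^2 + 2·x + 1 ≠ 0 (and deg r < deg g), so g ∤ f, i.e. f ∉ (g).

Final answer: NO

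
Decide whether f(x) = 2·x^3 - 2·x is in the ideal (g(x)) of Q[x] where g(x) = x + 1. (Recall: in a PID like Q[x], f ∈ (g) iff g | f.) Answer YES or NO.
In Q[x] the ideal (g) consists of all multiples of g, so f ∈ (g) iff g | f, i.e. iff the remainder of f on division by g is 0. Divide f by g (g is monic, so eliminate the leading term of the running remainder at each step):
  leading term 2·x^3: subtract (2·x^2)·g(x) = 2·x^3 + 2·x^2, leaving -2·x^2 - 2·x
  leading term -2·x^2: subtract (-2·x)·g(x) = -2·x^2 - 2·x, leaving 0
The remainder is 0, so f(x) = g(x) · h(x) with h(x) = 2·x^2 - 2·x. Hence g | f, i.e. f ∈ (g).

Final answer: YES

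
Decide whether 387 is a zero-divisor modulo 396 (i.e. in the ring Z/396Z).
gcd(387, 396) = 9 > 1, so 387 is not a unit in Z/396Z. In Z/nZ every nonzero non-unit is a zero-divisor: explicitly, take b = 396/gcd = 44 ≠ 0 (mod 396); then 387·44 = 17028 = 43·396, i.e. 387·44 ≡ 0 (mod 396). So 387 is a zero-divisor.

Final answer: YES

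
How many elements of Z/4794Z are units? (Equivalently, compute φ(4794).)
An element a ∈ Z/4794Z is a unit iff gcd(a, 4794) = 1, so the number of units is φ(4794). φ is multiplicative, with φ(p^e) = p^e − p^(e−1). Factorise 4794 = 2 · 3 · 17 · 47. Then
  φ(4794) = (2 − 1) · (3 − 1) · (17 − 1) · (47 − 1) = 1 · 2 · 16 · 46 = 1472.

Final answer: Z/4794Z has φ(4794) = 1472 units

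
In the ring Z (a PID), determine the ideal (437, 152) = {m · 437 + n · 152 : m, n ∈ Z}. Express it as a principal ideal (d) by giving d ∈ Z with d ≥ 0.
(437, 152) = (19); d = 19

In the PID Z, (a, b) is generated by gcd(a, b). Compute gcd(437, 152) with the extended Euclidean algorithm, tracking rows (r, s, t) with s·437 + t·152 = r:
  row A: (437, 1, 0)   [1·437 + 0·152 = 437]
  row B: (152, 0, 1)   [0·437 + 1·152 = 152]
  437 = 2·152 + 133   → row C = row A − 2·row B = (133, 1, −2)   [check: 1·437 − 2·152 = 133]
  152 = 1·133 + 19   → row D = row B − 1·row C = (19, −1, 3)   [check: −1·437 + 3·152 = 19]
  133 = 7·19 + 0   → remainder 0, stop. gcd = 19 (last nonzero row D).
So gcd(437, 152) = 19, with Bézout identity −1·437 + 3·152 = 19. Containment (⊇): the Bézout identity exhibits 19 as an element of (437, 152), giving (19) ⊆ (437, 152). Containment (⊆): since 19 | 437 and 19 | 152 (437 = 19·23, 152 = 19·8), every Z-linear combination of 437 and 152 is divisible by 19, so (437, 152) ⊆ (19). Therefore (437, 152) = (19), d = 19.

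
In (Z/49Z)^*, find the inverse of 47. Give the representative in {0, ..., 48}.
47^(−1) ≡ 24 (mod 49)

Apply the extended Euclidean algorithm to (49, 47), tracking rows (r, s, t) with s·49 + t·47 = r. Each division r_prev = q·r_cur + r_new produces the new row as (previous row) − q·(current row):
  row A: (49, 1, 0)   [1·49 + 0·47 = 49]
  row B: (47, 0, 1)   [0·49 + 1·47 = 47]
  49 = 1·47 + 2   → row C = row A − 1·row B = (2, 1, −1)   [check: 1·49 − 1·47 = 2]
  47 = 23·2 + 1   → row D = row B − 23·row C = (1, −23, 24)   [check: −23·49 + 24·47 = 1]
  2 = 2·1 + 0   → remainder 0, stop. gcd = 1 (last nonzero row D).
The gcd is 1, so 47 is invertible mod 49. The last nonzero row gives −23·49 + 24·47 = 1, so t = 24. So 47^(−1) ≡ 24 (mod 49). Verify: 47 · 24 = 1128 ≡ 1 (mod 49). ✓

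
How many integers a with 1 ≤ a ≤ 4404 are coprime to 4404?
The number of a ∈ {1, ..., 4404} with gcd(a, 4404) = 1 is by definition Euler's totient φ(4404). φ is multiplicative, with φ(p^e) = p^e − p^(e−1). Factorise 4404 = 2^2 · 3 · 367. Then
  φ(4404) = (2^2 − 2^1) · (3 − 1) · (367 − 1) = 2 · 2 · 366 = 1464.
So there are 1464 such integers.

Final answer: 1464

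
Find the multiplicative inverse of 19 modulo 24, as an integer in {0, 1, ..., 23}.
Apply the extended Euclidean algorithm to (24, 19), tracking rows (r, s, t) with s·24 + t·19 = r. Each division r_prev = q·r_cur + r_new produces the new row as (previous row) − q·(current row):
  row A: (24, 1, 0)   [1·24 + 0·19 = 24]
  row B: (19, 0, 1)   [0·24 + 1·19 = 19]
  24 = 1·19 + 5   → row C = row A − 1·row B = (5, 1, −1)   [check: 1·24 − 1·19 = 5]
  19 = 3·5 + 4   → row D = row B − 3·row C = (4, −3, 4)   [check: −3·24 + 4·19 = 4]
  5 = 1·4 + 1   → row E = row C − 1·row D = (1, 4, −5)   [check: 4·24 − 5·19 = 1]
  4 = 4·1 + 0   → remainder 0, stop. gcd = 1 (last nonzero row E).
The gcd is 1, so 19 is invertible mod 24. The last nonzero row gives 4·24 − 5·19 = 1, so t = −5. So 19^(−1) ≡ −5 ≡ 19 (mod 24). Verify: 19 · 19 = 361 ≡ 1 (mod 24). ✓

Final answer: 19^(−1) ≡ 19 (mod 24)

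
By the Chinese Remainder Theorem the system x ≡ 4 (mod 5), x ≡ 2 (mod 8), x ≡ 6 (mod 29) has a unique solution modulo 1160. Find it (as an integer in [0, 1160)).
x ≡ 354 (mod 1160); the representative in [0, 1160) is 354

The moduli 5, 8, 29 are pairwise coprime, so by the CRT there is a unique solution mod 5·8·29 = 1160.
Solve by successive substitution. Start with x ≡ 4 (mod 5).
  Combine with x ≡ 2 (mod 8): write x = 4 + 5·t and require 4 + 5·t ≡ 2 (mod 8), i.e. 5·t ≡ 2 − 4 ≡ 6 (mod 8). Since 5^(−1) ≡ 5 (mod 8), t ≡ 5·6 ≡ 6 (mod 8). So x ≡ 4 + 5·6 = 34 (mod 40).
  Combine with x ≡ 6 (mod 29): write x = 34 + 40·t and require 34 + 40·t ≡ 6 (mod 29), i.e. 40·t ≡ 6 − 34 ≡ 1 (mod 29). Since 40^(−1) ≡ 8 (mod 29) (40 ≡ 11 (mod 29)), t ≡ 8·1 ≡ 8 (mod 29). So x ≡ 34 + 40·8 = 354 (mod 1160).
Unique solution in [0, 1160): x = 354.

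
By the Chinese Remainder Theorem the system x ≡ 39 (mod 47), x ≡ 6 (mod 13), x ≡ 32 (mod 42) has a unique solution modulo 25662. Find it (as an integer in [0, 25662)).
The moduli 47, 13, 42 are pairwise coprime, so by the CRT there is a unique solution mod 47·13·42 = 25662.
Solve by successive substitution. Start with x ≡ 39 (mod 47).
  Combine with x ≡ 6 (mod 13): write x = 39 + 47·t and require 39 + 47·t ≡ 6 (mod 13), i.e. 47·t ≡ 6 − 39 ≡ 6 (mod 13). Since 47^(−1) ≡ 5 (mod 13) (47 ≡ 8 (mod 13)), t ≡ 5·6 ≡ 4 (mod 13). So x ≡ 39 + 47·4 = 227 (mod 611).
  Combine with x ≡ 32 (mod 42): write x = 227 + 611·t and require 227 + 611·t ≡ 32 (mod 42), i.e. 611·t ≡ 32 − 227 ≡ 15 (mod 42). Since 611^(−1) ≡ 11 (mod 42) (611 ≡ 23 (mod 42)), t ≡ 11·15 ≡ 39 (mod 42). So x ≡ 227 + 611·39 = 24056 (mod 25662).
Unique solution in [0, 25662): x = 24056.

Final answer: x ≡ 24056 (mod 25662); the representative in [0, 25662) is 24056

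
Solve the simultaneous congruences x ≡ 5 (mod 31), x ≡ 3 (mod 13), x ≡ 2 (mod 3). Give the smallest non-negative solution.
The moduli 31, 13, 3 are pairwise coprime, so by the CRT there is a unique solution mod 31·13·3 = 1209.
Solve by successive substitution. Start with x ≡ 5 (mod 31).
  Combine with x ≡ 3 (mod 13): write x = 5 + 31·t and require 5 + 31·t ≡ 3 (mod 13), i.e. 31·t ≡ 3 − 5 ≡ 11 (mod 13). Since 31^(−1) ≡ 8 (mod 13) (31 ≡ 5 (mod 13)), t ≡ 8·11 ≡ 10 (mod 13). So x ≡ 5 + 31·10 = 315 (mod 403).
  Combine with x ≡ 2 (mod 3): write x = 315 + 403·t and require 315 + 403·t ≡ 2 (mod 3), i.e. 403·t ≡ 2 − 315 ≡ 2 (mod 3). Since 403^(−1) ≡ 1 (mod 3) (403 ≡ 1 (mod 3)), t ≡ 1·2 ≡ 2 (mod 3). So x ≡ 315 + 403·2 = 1121 (mod 1209).
Unique solution in [0, 1209): x = 1121.

Final answer: x ≡ 1121 (mod 1209); the representative in [0, 1209) is 1121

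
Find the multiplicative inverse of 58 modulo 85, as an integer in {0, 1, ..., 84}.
58^(−1) ≡ 22 (mod 85)

Apply the extended Euclidean algorithm to (85, 58), tracking rows (r, s, t) with s·85 + t·58 = r. Each division r_prev = q·r_cur + r_new produces the new row as (previous row) − q·(current row):
  row A: (85, 1, 0)   [1·85 + 0·58 = 85]
  row B: (58, 0, 1)   [0·85 + 1·58 = 58]
  85 = 1·58 + 27   → row C = row A − 1·row B = (27, 1, −1)   [check: 1·85 − 1·58 = 27]
  58 = 2·27 + 4   → row D = row B − 2·row C = (4, −2, 3)   [check: −2·85 + 3·58 = 4]
  27 = 6·4 + 3   → row E = row C − 6·row D = (3, 13, −19)   [check: 13·85 − 19·58 = 3]
  4 = 1·3 + 1   → row F = row D − 1·row E = (1, −15, 22)   [check: −15·85 + 22·58 = 1]
  3 = 3·1 + 0   → remainder 0, stop. gcd = 1 (last nonzero row F).
The gcd is 1, so 58 is invertible mod 85. The last nonzero row gives −15·85 + 22·58 = 1, so t = 22. So 58^(−1) ≡ 22 (mod 85). Verify: 58 · 22 = 1276 ≡ 1 (mod 85). ✓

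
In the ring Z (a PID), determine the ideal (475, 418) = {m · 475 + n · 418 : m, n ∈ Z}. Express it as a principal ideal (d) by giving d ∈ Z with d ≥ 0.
In the PID Z, (a, b) is generated by gcd(a, b). Compute gcd(475, 418) with the extended Euclidean algorithm, tracking rows (r, s, t) with s·475 + t·418 = r:
  row A: (475, 1, 0)   [1·475 + 0·418 = 475]
  row B: (418, 0, 1)   [0·475 + 1·418 = 418]
  475 = 1·418 + 57   → row C = row A − 1·row B = (57, 1, −1)   [check: 1·475 − 1·418 = 57]
  418 = 7·57 + 19   → row D = row B − 7·row C = (19, −7, 8)   [check: −7·475 + 8·418 = 19]
  57 = 3·19 + 0   → remainder 0, stop. gcd = 19 (last nonzero row D).
So gcd(475, 418) = 19, with Bézout identity −7·475 + 8·418 = 19. Containment (⊇): the Bézout identity exhibits 19 as an element of (475, 418), giving (19) ⊆ (475, 418). Containment (⊆): since 19 | 475 and 19 | 418 (475 = 19·25, 418 = 19·22), every Z-linear combination of 475 and 418 is divisible by 19, so (475, 418) ⊆ (19). Therefore (475, 418) = (19), d = 19.

Final answer: (475, 418) = (19); d = 19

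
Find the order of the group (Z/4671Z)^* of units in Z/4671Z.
(Z/4671Z)^* consists of the classes a with gcd(a, 4671) = 1, so its order is φ(4671). φ is multiplicative, with φ(p^e) = p^e − p^(e−1). Factorise 4671 = 3^3 · 173. Then
  φ(4671) = (3^3 − 3^2) · (173 − 1) = 18 · 172 = 3096.
Thus |(Z/4671Z)^*| = 3096.

Final answer: |(Z/4671Z)^*| = 3096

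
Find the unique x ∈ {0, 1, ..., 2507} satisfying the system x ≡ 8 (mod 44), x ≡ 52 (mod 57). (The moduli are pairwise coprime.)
The moduli 44, 57 are pairwise coprime, so by the CRT there is a unique solution mod 44·57 = 2508.
Solve by successive substitution. Start with x ≡ 8 (mod 44).
  Combine with x ≡ 52 (mod 57): write x = 8 + 44·t and require 8 + 44·t ≡ 52 (mod 57), i.e. 44·t ≡ 52 − 8 ≡ 44 (mod 57). Since 44^(−1) ≡ 35 (mod 57), t ≡ 35·44 ≡ 1 (mod 57). So x ≡ 8 + 44·1 = 52 (mod 2508).
Unique solution in [0, 2508): x = 52.

Final answer: x ≡ 52 (mod 2508); the representative in [0, 2508) is 52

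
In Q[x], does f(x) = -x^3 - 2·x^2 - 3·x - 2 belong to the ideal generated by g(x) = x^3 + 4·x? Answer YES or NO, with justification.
NO

In Q[x] the ideal (g) consists of all multiples of g, so f ∈ (g) iff g | f, i.e. iff the remainder of f on division by g is 0. Divide f by g (g is monic, so eliminate the leading term of the running remainder at each step):
  leading term -x^3: subtract (-1)·g(x) = -x^3 - 4·x, leaving -2·x^2 + x - 2
The remainder r(x) = -2·x^2 + x - 2 ≠ 0 (and deg r < deg g), so g ∤ f, i.e. f ∉ (g).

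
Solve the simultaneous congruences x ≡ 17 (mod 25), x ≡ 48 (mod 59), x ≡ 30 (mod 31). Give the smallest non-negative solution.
x ≡ 18692 (mod 45725); the representative in [0, 45725) is 18692

The moduli 25, 59, 31 are pairwise coprime, so by the CRT there is a unique solution mod 25·59·31 = 45725.
Solve by successive substitution. Start with x ≡ 17 (mod 25).
  Combine with x ≡ 48 (mod 59): write x = 17 + 25·t and require 17 + 25·t ≡ 48 (mod 59), i.e. 25·t ≡ 48 − 17 ≡ 31 (mod 59). Since 25^(−1) ≡ 26 (mod 59), t ≡ 26·31 ≡ 39 (mod 59). So x ≡ 17 + 25·39 = 992 (mod 1475).
  Combine with x ≡ 30 (mod 31): write x = 992 + 1475·t and require 992 + 1475·t ≡ 30 (mod 31), i.e. 1475·t ≡ 30 − 992 ≡ 30 (mod 31). Since 1475^(−1) ≡ 19 (mod 31) (1475 ≡ 18 (mod 31)), t ≡ 19·30 ≡ 12 (mod 31). So x ≡ 992 + 1475·12 = 18692 (mod 45725).
Unique solution in [0, 45725): x = 18692.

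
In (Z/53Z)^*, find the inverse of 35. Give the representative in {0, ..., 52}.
35^(−1) ≡ 50 (mod 53)

Apply the extended Euclidean algorithm to (53, 35), tracking rows (r, s, t) with s·53 + t·35 = r. Each division r_prev = q·r_cur + r_new produces the new row as (previous row) − q·(current row):
  row A: (53, 1, 0)   [1·53 + 0·35 = 53]
  row B: (35, 0, 1)   [0·53 + 1·35 = 35]
  53 = 1·35 + 18   → row C = row A − 1·row B = (18, 1, −1)   [check: 1·53 − 1·35 = 18]
  35 = 1·18 + 17   → row D = row B − 1·row C = (17, −1, 2)   [check: −1·53 + 2·35 = 17]
  18 = 1·17 + 1   → row E = row C − 1·row D = (1, 2, −3)   [check: 2·53 − 3·35 = 1]
  17 = 17·1 + 0   → remainder 0, stop. gcd = 1 (last nonzero row E).
The gcd is 1, so 35 is invertible mod 53. The last nonzero row gives 2·53 − 3·35 = 1, so t = −3. So 35^(−1) ≡ −3 ≡ 50 (mod 53). Verify: 35 · 50 = 1750 ≡ 1 (mod 53). ✓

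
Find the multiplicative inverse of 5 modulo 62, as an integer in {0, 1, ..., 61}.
5^(−1) ≡ 25 (mod 62)

Apply the extended Euclidean algorithm to (62, 5), tracking rows (r, s, t) with s·62 + t·5 = r. Each division r_prev = q·r_cur + r_new produces the new row as (previous row) − q·(current row):
  row A: (62, 1, 0)   [1·62 + 0·5 = 62]
  row B: (5, 0, 1)   [0·62 + 1·5 = 5]
  62 = 12·5 + 2   → row C = row A − 12·row B = (2, 1, −12)   [check: 1·62 − 12·5 = 2]
  5 = 2·2 + 1   → row D = row B − 2·row C = (1, −2, 25)   [check: −2·62 + 25·5 = 1]
  2 = 2·1 + 0   → remainder 0, stop. gcd = 1 (last nonzero row D).
The gcd is 1, so 5 is invertible mod 62. The last nonzero row gives −2·62 + 25·5 = 1, so t = 25. So 5^(−1) ≡ 25 (mod 62). Verify: 5 · 25 = 125 ≡ 1 (mod 62). ✓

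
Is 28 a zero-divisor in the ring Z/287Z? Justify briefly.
YES

gcd(28, 287) = 7 > 1, so 28 is not a unit in Z/287Z. In Z/nZ every nonzero non-unit is a zero-divisor: explicitly, take b = 287/gcd = 41 ≠ 0 (mod 287); then 28·41 = 1148 = 4·287, i.e. 28·41 ≡ 0 (mod 287). So 28 is a zero-divisor.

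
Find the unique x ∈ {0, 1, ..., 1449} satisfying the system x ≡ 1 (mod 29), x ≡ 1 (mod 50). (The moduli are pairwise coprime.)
The moduli 29, 50 are pairwise coprime, so by the CRT there is a unique solution mod 29·50 = 1450.
Solve by successive substitution. Start with x ≡ 1 (mod 29).
  Combine with x ≡ 1 (mod 50): write x = 1 + 29·t and require 1 + 29·t ≡ 1 (mod 50), i.e. 29·t ≡ 1 − 1 ≡ 0 (mod 50). Since 29^(−1) ≡ 19 (mod 50), t ≡ 19·0 ≡ 0 (mod 50). So x ≡ 1 + 29·0 = 1 (mod 1450).
Unique solution in [0, 1450): x = 1.

Final answer: x ≡ 1 (mod 1450); the representative in [0, 1450) is 1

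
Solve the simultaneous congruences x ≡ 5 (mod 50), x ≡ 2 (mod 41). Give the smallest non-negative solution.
x ≡ 1355 (mod 2050); the representative in [0, 2050) is 1355

The moduli 50, 41 are pairwise coprime, so by the CRT there is a unique solution mod 50·41 = 2050.
Solve by successive substitution. Start with x ≡ 5 (mod 50).
  Combine with x ≡ 2 (mod 41): write x = 5 + 50·t and require 5 + 50·t ≡ 2 (mod 41), i.e. 50·t ≡ 2 − 5 ≡ 38 (mod 41). Since 50^(−1) ≡ 32 (mod 41) (50 ≡ 9 (mod 41)), t ≡ 32·38 ≡ 27 (mod 41). So x ≡ 5 + 50·27 = 1355 (mod 2050).
Unique solution in [0, 2050): x = 1355.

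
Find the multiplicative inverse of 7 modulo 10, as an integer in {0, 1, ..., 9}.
7^(−1) ≡ 3 (mod 10)

Apply the extended Euclidean algorithm to (10, 7), tracking rows (r, s, t) with s·10 + t·7 = r. Each division r_prev = q·r_cur + r_new produces the new row as (previous row) − q·(current row):
  row A: (10, 1, 0)   [1·10 + 0·7 = 10]
  row B: (7, 0, 1)   [0·10 + 1·7 = 7]
  10 = 1·7 + 3   → row C = row A − 1·row B = (3, 1, −1)   [check: 1·10 − 1·7 = 3]
  7 = 2·3 + 1   → row D = row B − 2·row C = (1, −2, 3)   [check: −2·10 + 3·7 = 1]
  3 = 3·1 + 0   → remainder 0, stop. gcd = 1 (last nonzero row D).
The gcd is 1, so 7 is invertible mod 10. The last nonzero row gives −2·10 + 3·7 = 1, so t = 3. So 7^(−1) ≡ 3 (mod 10). Verify: 7 · 3 = 21 ≡ 1 (mod 10). ✓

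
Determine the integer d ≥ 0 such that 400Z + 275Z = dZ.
(400, 275) = (25); d = 25

In the PID Z, (a, b) is generated by gcd(a, b). Compute gcd(400, 275) with the extended Euclidean algorithm, tracking rows (r, s, t) with s·400 + t·275 = r:
  row A: (400, 1, 0)   [1·400 + 0·275 = 400]
  row B: (275, 0, 1)   [0·400 + 1·275 = 275]
  400 = 1·275 + 125   → row C = row A − 1·row B = (125, 1, −1)   [check: 1·400 − 1·275 = 125]
  275 = 2·125 + 25   → row D = row B − 2·row C = (25, −2, 3)   [check: −2·400 + 3·275 = 25]
  125 = 5·25 + 0   → remainder 0, stop. gcd = 25 (last nonzero row D).
So gcd(400, 275) = 25, with Bézout identity −2·400 + 3·275 = 25. Containment (⊇): the Bézout identity exhibits 25 as an element of (400, 275), giving (25) ⊆ (400, 275). Containment (⊆): since 25 | 400 and 25 | 275 (400 = 25·16, 275 = 25·11), every Z-linear combination of 400 and 275 is divisible by 25, so (400, 275) ⊆ (25). Therefore (400, 275) = (25), d = 25.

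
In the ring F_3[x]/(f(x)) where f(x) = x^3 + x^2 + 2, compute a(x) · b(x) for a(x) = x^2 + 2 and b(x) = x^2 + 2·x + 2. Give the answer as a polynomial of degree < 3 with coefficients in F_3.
Multiply as integer polynomials: a · b = x^4 + 2·x^3 + 4·x^2 + 4·x + 4. Reducing coefficients mod 3: a · b ≡ x^4 + 2·x^3 + x^2 + x + 1. Now divide by f(x) = x^3 + x^2 + 2 in F_3[x], eliminating the leading term at each step:
  leading term x^4: subtract (x)·f(x) = x^4 + x^3 + 2·x, leaving x^3 + x^2 + 2·x + 1 (coefficients mod 3)
  leading term x^3: subtract (1)·f(x) = x^3 + x^2 + 2, leaving 2·x + 2 (coefficients mod 3)
The degree is now < 3, so this is the remainder. Hence a · b ≡ 2·x + 2 in F_3[x]/(f).

Final answer: a · b ≡ 2·x + 2 (mod f(x))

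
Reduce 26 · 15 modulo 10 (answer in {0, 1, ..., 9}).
Reduce the factors first: 26 ≡ 6, 15 ≡ 5 (mod 10), so 26 · 15 ≡ 6 · 5 (mod 10). 6 · 5 = 30. Dividing by 10: 30 = 3·10 + 0. So (26 · 15) mod 10 = 0.

Final answer: 0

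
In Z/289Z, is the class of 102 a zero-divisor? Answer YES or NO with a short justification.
YES

gcd(102, 289) = 17 > 1, so 102 is not a unit in Z/289Z. In Z/nZ every nonzero non-unit is a zero-divisor: explicitly, take b = 289/gcd = 17 ≠ 0 (mod 289); then 102·17 = 1734 = 6·289, i.e. 102·17 ≡ 0 (mod 289). So 102 is a zero-divisor.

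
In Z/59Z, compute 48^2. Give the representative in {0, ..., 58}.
Use repeated squaring. Binary(2) = 10. Walk through the bits of the exponent 2 left-to-right: at each bit after the leading one, square the running value, then multiply by 48 if the bit is 1 (always reducing mod 59):
  bit 1 = 1 (leading): start with 48.
  bit 2 = 0: square 48^2 = 2304 ≡ 3 (mod 59).
Final value: 48^2 ≡ 3 (mod 59).

Final answer: 3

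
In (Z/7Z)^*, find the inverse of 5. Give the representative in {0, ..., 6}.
Apply the extended Euclidean algorithm to (7, 5), tracking rows (r, s, t) with s·7 + t·5 = r. Each division r_prev = q·r_cur + r_new produces the new row as (previous row) − q·(current row):
  row A: (7, 1, 0)   [1·7 + 0·5 = 7]
  row B: (5, 0, 1)   [0·7 + 1·5 = 5]
  7 = 1·5 + 2   → row C = row A − 1·row B = (2, 1, −1)   [check: 1·7 − 1·5 = 2]
  5 = 2·2 + 1   → row D = row B − 2·row C = (1, −2, 3)   [check: −2·7 + 3·5 = 1]
  2 = 2·1 + 0   → remainder 0, stop. gcd = 1 (last nonzero row D).
The gcd is 1, so 5 is invertible mod 7. The last nonzero row gives −2·7 + 3·5 = 1, so t = 3. So 5^(−1) ≡ 3 (mod 7). Verify: 5 · 3 = 15 ≡ 1 (mod 7). ✓

Final answer: 5^(−1) ≡ 3 (mod 7)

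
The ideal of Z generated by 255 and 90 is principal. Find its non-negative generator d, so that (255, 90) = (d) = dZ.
(255, 90) = (15); d = 15

In the PID Z, (a, b) is generated by gcd(a, b). Compute gcd(255, 90) with the extended Euclidean algorithm, tracking rows (r, s, t) with s·255 + t·90 = r:
  row A: (255, 1, 0)   [1·255 + 0·90 = 255]
  row B: (90, 0, 1)   [0·255 + 1·90 = 90]
  255 = 2·90 + 75   → row C = row A − 2·row B = (75, 1, −2)   [check: 1·255 − 2·90 = 75]
  90 = 1·75 + 15   → row D = row B − 1·row C = (15, −1, 3)   [check: −1·255 + 3·90 = 15]
  75 = 5·15 + 0   → remainder 0, stop. gcd = 15 (last nonzero row D).
So gcd(255, 90) = 15, with Bézout identity −1·255 + 3·90 = 15. Containment (⊇): the Bézout identity exhibits 15 as an element of (255, 90), giving (15) ⊆ (255, 90). Containment (⊆): since 15 | 255 and 15 | 90 (255 = 15·17, 90 = 15·6), every Z-linear combination of 255 and 90 is divisible by 15, so (255, 90) ⊆ (15). Therefore (255, 90) = (15), d = 15.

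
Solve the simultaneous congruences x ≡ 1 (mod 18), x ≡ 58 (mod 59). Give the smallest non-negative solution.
x ≡ 235 (mod 1062); the representative in [0, 1062) is 235

The moduli 18, 59 are pairwise coprime, so by the CRT there is a unique solution mod 18·59 = 1062.
Solve by successive substitution. Start with x ≡ 1 (mod 18).
  Combine with x ≡ 58 (mod 59): write x = 1 + 18·t and require 1 + 18·t ≡ 58 (mod 59), i.e. 18·t ≡ 58 − 1 ≡ 57 (mod 59). Since 18^(−1) ≡ 23 (mod 59), t ≡ 23·57 ≡ 13 (mod 59). So x ≡ 1 + 18·13 = 235 (mod 1062).
Unique solution in [0, 1062): x = 235.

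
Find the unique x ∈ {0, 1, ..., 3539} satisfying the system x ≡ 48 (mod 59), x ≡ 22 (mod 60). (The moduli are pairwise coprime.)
The moduli 59, 60 are pairwise coprime, so by the CRT there is a unique solution mod 59·60 = 3540.
Solve by successive substitution. Start with x ≡ 48 (mod 59).
  Combine with x ≡ 22 (mod 60): write x = 48 + 59·t and require 48 + 59·t ≡ 22 (mod 60), i.e. 59·t ≡ 22 − 48 ≡ 34 (mod 60). Since 59^(−1) ≡ 59 (mod 60), t ≡ 59·34 ≡ 26 (mod 60). So x ≡ 48 + 59·26 = 1582 (mod 3540).
Unique solution in [0, 3540): x = 1582.

Final answer: x ≡ 1582 (mod 3540); the representative in [0, 3540) is 1582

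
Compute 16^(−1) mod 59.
Apply the extended Euclidean algorithm to (59, 16), tracking rows (r, s, t) with s·59 + t·16 = r. Each division r_prev = q·r_cur + r_new produces the new row as (previous row) − q·(current row):
  row A: (59, 1, 0)   [1·59 + 0·16 = 59]
  row B: (16, 0, 1)   [0·59 + 1·16 = 16]
  59 = 3·16 + 11   → row C = row A − 3·row B = (11, 1, −3)   [check: 1·59 − 3·16 = 11]
  16 = 1·11 + 5   → row D = row B − 1·row C = (5, −1, 4)   [check: −1·59 + 4·16 = 5]
  11 = 2·5 + 1   → row E = row C − 2·row D = (1, 3, −11)   [check: 3·59 − 11·16 = 1]
  5 = 5·1 + 0   → remainder 0, stop. gcd = 1 (last nonzero row E).
The gcd is 1, so 16 is invertible mod 59. The last nonzero row gives 3·59 − 11·16 = 1, so t = −11. So 16^(−1) ≡ −11 ≡ 48 (mod 59). Verify: 16 · 48 = 768 ≡ 1 (mod 59). ✓

Final answer: 16^(−1) ≡ 48 (mod 59)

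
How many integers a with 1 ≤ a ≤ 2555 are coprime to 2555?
The number of a ∈ {1, ..., 2555} with gcd(a, 2555) = 1 is by definition Euler's totient φ(2555). φ is multiplicative, with φ(p^e) = p^e − p^(e−1). Factorise 2555 = 5 · 7 · 73. Then
  φ(2555) = (5 − 1) · (7 − 1) · (73 − 1) = 4 · 6 · 72 = 1728.
So there are 1728 such integers.

Final answer: 1728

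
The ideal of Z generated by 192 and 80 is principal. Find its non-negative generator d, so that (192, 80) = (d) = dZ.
(192, 80) = (16); d = 16

In the PID Z, (a, b) is generated by gcd(a, b). Compute gcd(192, 80) with the extended Euclidean algorithm, tracking rows (r, s, t) with s·192 + t·80 = r:
  row A: (192, 1, 0)   [1·192 + 0·80 = 192]
  row B: (80, 0, 1)   [0·192 + 1·80 = 80]
  192 = 2·80 + 32   → row C = row A − 2·row B = (32, 1, −2)   [check: 1·192 − 2·80 = 32]
  80 = 2·32 + 16   → row D = row B − 2·row C = (16, −2, 5)   [check: −2·192 + 5·80 = 16]
  32 = 2·16 + 0   → remainder 0, stop. gcd = 16 (last nonzero row D).
So gcd(192, 80) = 16, with Bézout identity −2·192 + 5·80 = 16. Containment (⊇): the Bézout identity exhibits 16 as an element of (192, 80), giving (16) ⊆ (192, 80). Containment (⊆): since 16 | 192 and 16 | 80 (192 = 16·12, 80 = 16·5), every Z-linear combination of 192 and 80 is divisible by 16, so (192, 80) ⊆ (16). Therefore (192, 80) = (16), d = 16.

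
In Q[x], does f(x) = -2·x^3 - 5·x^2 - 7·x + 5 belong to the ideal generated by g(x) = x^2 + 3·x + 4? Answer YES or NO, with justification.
NO

In Q[x] the ideal (g) consists of all multiples of g, so f ∈ (g) iff g | f, i.e. iff the remainder of f on division by g is 0. Divide f by g (g is monic, so eliminate the leading term of the running remainder at each step):
  leading term -2·x^3: subtract (-2·x)·g(x) = -2·x^3 - 6·x^2 - 8·x, leaving x^2 + x + 5
  leading term x^2: subtract (1)·g(x) = x^2 + 3·x + 4, leaving 1 - 2·x
The remainder r(x) = 1 - 2·x ≠ 0 (and deg r < deg g), so g ∤ f, i.e. f ∉ (g).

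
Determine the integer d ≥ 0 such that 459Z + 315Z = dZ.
In the PID Z, (a, b) is generated by gcd(a, b). Compute gcd(459, 315) with the extended Euclidean algorithm, tracking rows (r, s, t) with s·459 + t·315 = r:
  row A: (459, 1, 0)   [1·459 + 0·315 = 459]
  row B: (315, 0, 1)   [0·459 + 1·315 = 315]
  459 = 1·315 + 144   → row C = row A − 1·row B = (144, 1, −1)   [check: 1·459 − 1·315 = 144]
  315 = 2·144 + 27   → row D = row B − 2·row C = (27, −2, 3)   [check: −2·459 + 3·315 = 27]
  144 = 5·27 + 9   → row E = row C − 5·row D = (9, 11, −16)   [check: 11·459 − 16·315 = 9]
  27 = 3·9 + 0   → remainder 0, stop. gcd = 9 (last nonzero row E).
So gcd(459, 315) = 9, with Bézout identity 11·459 − 16·315 = 9. Containment (⊇): the Bézout identity exhibits 9 as an element of (459, 315), giving (9) ⊆ (459, 315). Containment (⊆): since 9 | 459 and 9 | 315 (459 = 9·51, 315 = 9·35), every Z-linear combination of 459 and 315 is divisible by 9, so (459, 315) ⊆ (9). Therefore (459, 315) = (9), d = 9.

Final answer: (459, 315) = (9); d = 9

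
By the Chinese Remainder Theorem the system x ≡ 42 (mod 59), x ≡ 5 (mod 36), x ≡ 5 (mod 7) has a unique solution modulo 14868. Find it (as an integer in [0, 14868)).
The moduli 59, 36, 7 are pairwise coprime, so by the CRT there is a unique solution mod 59·36·7 = 14868.
Solve by successive substitution. Start with x ≡ 42 (mod 59).
  Combine with x ≡ 5 (mod 36): write x = 42 + 59·t and require 42 + 59·t ≡ 5 (mod 36), i.e. 59·t ≡ 5 − 42 ≡ 35 (mod 36). Since 59^(−1) ≡ 11 (mod 36) (59 ≡ 23 (mod 36)), t ≡ 11·35 ≡ 25 (mod 36). So x ≡ 42 + 59·25 = 1517 (mod 2124).
  Combine with x ≡ 5 (mod 7): write x = 1517 + 2124·t and require 1517 + 2124·t ≡ 5 (mod 7), i.e. 2124·t ≡ 5 − 1517 ≡ 0 (mod 7). Since 2124^(−1) ≡ 5 (mod 7) (2124 ≡ 3 (mod 7)), t ≡ 5·0 ≡ 0 (mod 7). So x ≡ 1517 + 2124·0 = 1517 (mod 14868).
Unique solution in [0, 14868): x = 1517.

Final answer: x ≡ 1517 (mod 14868); the representative in [0, 14868) is 1517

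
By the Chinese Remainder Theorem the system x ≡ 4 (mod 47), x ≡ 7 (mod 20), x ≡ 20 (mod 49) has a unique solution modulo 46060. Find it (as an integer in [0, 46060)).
x ≡ 29567 (mod 46060); the representative in [0, 46060) is 29567

The moduli 47, 20, 49 are pairwise coprime, so by the CRT there is a unique solution mod 47·20·49 = 46060.
Solve by successive substitution. Start with x ≡ 4 (mod 47).
  Combine with x ≡ 7 (mod 20): write x = 4 + 47·t and require 4 + 47·t ≡ 7 (mod 20), i.e. 47·t ≡ 7 − 4 ≡ 3 (mod 20). Since 47^(−1) ≡ 3 (mod 20) (47 ≡ 7 (mod 20)), t ≡ 3·3 ≡ 9 (mod 20). So x ≡ 4 + 47·9 = 427 (mod 940).
  Combine with x ≡ 20 (mod 49): write x = 427 + 940·t and require 427 + 940·t ≡ 20 (mod 49), i.e. 940·t ≡ 20 − 427 ≡ 34 (mod 49). Since 940^(−1) ≡ 11 (mod 49) (940 ≡ 9 (mod 49)), t ≡ 11·34 ≡ 31 (mod 49). So x ≡ 427 + 940·31 = 29567 (mod 46060).
Unique solution in [0, 46060): x = 29567.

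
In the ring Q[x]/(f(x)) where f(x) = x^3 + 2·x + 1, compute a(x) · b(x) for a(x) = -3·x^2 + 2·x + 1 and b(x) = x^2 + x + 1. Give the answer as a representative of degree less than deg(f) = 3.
First multiply in Q[x] without reducing: a · b = -3·x^4 - x^3 + 3·x + 1. Now divide by f(x) = x^3 + 2·x + 1, eliminating the leading term at each step:
  leading term -3·x^4: subtract (-3·x)·f(x) = -3·x^4 - 6·x^2 - 3·x, leaving -x^3 + 6·x^2 + 6·x + 1
  leading term -x^3: subtract (-1)·f(x) = -x^3 - 2·x - 1, leaving 6·x^2 + 8·x + 2
The degree is now < 3, so this is the remainder. Hence a · b ≡ 6·x^2 + 8·x + 2 in Q[x]/(f).

Final answer: a · b ≡ 6·x^2 + 8·x + 2 (mod f(x))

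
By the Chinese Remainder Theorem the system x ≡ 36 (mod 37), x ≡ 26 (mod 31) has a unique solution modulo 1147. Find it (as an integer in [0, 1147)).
The moduli 37, 31 are pairwise coprime, so by the CRT there is a unique solution mod 37·31 = 1147.
Solve by successive substitution. Start with x ≡ 36 (mod 37).
  Combine with x ≡ 26 (mod 31): write x = 36 + 37·t and require 36 + 37·t ≡ 26 (mod 31), i.e. 37·t ≡ 26 − 36 ≡ 21 (mod 31). Since 37^(−1) ≡ 26 (mod 31) (37 ≡ 6 (mod 31)), t ≡ 26·21 ≡ 19 (mod 31). So x ≡ 36 + 37·19 = 739 (mod 1147).
Unique solution in [0, 1147): x = 739.

Final answer: x ≡ 739 (mod 1147); the representative in [0, 1147) is 739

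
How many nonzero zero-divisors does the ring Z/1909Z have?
Z/1909Z has 104 nonzero zero-divisors

In Z/1909Z each nonzero element is either a unit (gcd with 1909 is 1) or a zero-divisor (gcd > 1). The number of units is φ(1909): factorise 1909 = 23 · 83, so φ(1909) = (23 − 1) · (83 − 1) = 22 · 82 = 1804. The nonzero elements number 1909 − 1 = 1908. Hence the nonzero zero-divisors number 1908 − 1804 = 104.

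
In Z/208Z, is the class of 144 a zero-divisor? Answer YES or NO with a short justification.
gcd(144, 208) = 16 > 1, so 144 is not a unit in Z/208Z. In Z/nZ every nonzero non-unit is a zero-divisor: explicitly, take b = 208/gcd = 13 ≠ 0 (mod 208); then 144·13 = 1872 = 9·208, i.e. 144·13 ≡ 0 (mod 208). So 144 is a zero-divisor.

Final answer: YES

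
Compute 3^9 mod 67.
Use repeated squaring. Binary(9) = 1001. Walk through the bits of the exponent 9 left-to-right: at each bit after the leading one, square the running value, then multiply by 3 if the bit is 1 (always reducing mod 67):
  bit 1 = 1 (leading): start with 3.
  bit 2 = 0: square 3^2 = 9 (mod 67).
  bit 3 = 0: square 9^2 = 81 ≡ 14 (mod 67).
  bit 4 = 1: square 14^2 = 196 ≡ 62; bit is 1, so multiply 62·3 = 186 ≡ 52 (mod 67).
Final value: 3^9 ≡ 52 (mod 67).

Final answer: 52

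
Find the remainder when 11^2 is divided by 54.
Use repeated squaring. Binary(2) = 10. Walk through the bits of the exponent 2 left-to-right: at each bit after the leading one, square the running value, then multiply by 11 if the bit is 1 (always reducing mod 54):
  bit 1 = 1 (leading): start with 11.
  bit 2 = 0: square 11^2 = 121 ≡ 13 (mod 54).
Final value: 11^2 ≡ 13 (mod 54).

Final answer: 13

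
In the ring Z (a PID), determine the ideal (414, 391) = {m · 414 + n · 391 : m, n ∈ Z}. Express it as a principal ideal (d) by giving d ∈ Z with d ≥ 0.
In the PID Z, (a, b) is generated by gcd(a, b). Compute gcd(414, 391) with the extended Euclidean algorithm, tracking rows (r, s, t) with s·414 + t·391 = r:
  row A: (414, 1, 0)   [1·414 + 0·391 = 414]
  row B: (391, 0, 1)   [0·414 + 1·391 = 391]
  414 = 1·391 + 23   → row C = row A − 1·row B = (23, 1, −1)   [check: 1·414 − 1·391 = 23]
  391 = 17·23 + 0   → remainder 0, stop. gcd = 23 (last nonzero row C).
So gcd(414, 391) = 23, with Bézout identity 1·414 − 1·391 = 23. Containment (⊇): the Bézout identity exhibits 23 as an element of (414, 391), giving (23) ⊆ (414, 391). Containment (⊆): since 23 | 414 and 23 | 391 (414 = 23·18, 391 = 23·17), every Z-linear combination of 414 and 391 is divisible by 23, so (414, 391) ⊆ (23). Therefore (414, 391) = (23), d = 23.

Final answer: (414, 391) = (23); d = 23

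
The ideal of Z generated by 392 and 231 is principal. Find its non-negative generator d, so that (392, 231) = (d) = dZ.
In the PID Z, (a, b) is generated by gcd(a, b). Compute gcd(392, 231) with the extended Euclidean algorithm, tracking rows (r, s, t) with s·392 + t·231 = r:
  row A: (392, 1, 0)   [1·392 + 0·231 = 392]
  row B: (231, 0, 1)   [0·392 + 1·231 = 231]
  392 = 1·231 + 161   → row C = row A − 1·row B = (161, 1, −1)   [check: 1·392 − 1·231 = 161]
  231 = 1·161 + 70   → row D = row B − 1·row C = (70, −1, 2)   [check: −1·392 + 2·231 = 70]
  161 = 2·70 + 21   → row E = row C − 2·row D = (21, 3, −5)   [check: 3·392 − 5·231 = 21]
  70 = 3·21 + 7   → row F = row D − 3·row E = (7, −10, 17)   [check: −10·392 + 17·231 = 7]
  21 = 3·7 + 0   → remainder 0, stop. gcd = 7 (last nonzero row F).
So gcd(392, 231) = 7, with Bézout identity −10·392 + 17·231 = 7. Containment (⊇): the Bézout identity exhibits 7 as an element of (392, 231), giving (7) ⊆ (392, 231). Containment (⊆): since 7 | 392 and 7 | 231 (392 = 7·56, 231 = 7·33), every Z-linear combination of 392 and 231 is divisible by 7, so (392, 231) ⊆ (7). Therefore (392, 231) = (7), d = 7.

Final answer: (392, 231) = (7); d = 7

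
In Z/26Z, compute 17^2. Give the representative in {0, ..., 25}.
3

Use repeated squaring. Binary(2) = 10. Walk through the bits of the exponent 2 left-to-right: at each bit after the leading one, square the running value, then multiply by 17 if the bit is 1 (always reducing mod 26):
  bit 1 = 1 (leading): start with 17.
  bit 2 = 0: square 17^2 = 289 ≡ 3 (mod 26).
Final value: 17^2 ≡ 3 (mod 26).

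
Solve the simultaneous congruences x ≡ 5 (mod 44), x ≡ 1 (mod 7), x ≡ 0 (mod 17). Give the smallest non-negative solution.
x ≡ 4845 (mod 5236); the representative in [0, 5236) is 4845

The moduli 44, 7, 17 are pairwise coprime, so by the CRT there is a unique solution mod 44·7·17 = 5236.
Solve by successive substitution. Start with x ≡ 5 (mod 44).
  Combine with x ≡ 1 (mod 7): write x = 5 + 44·t and require 5 + 44·t ≡ 1 (mod 7), i.e. 44·t ≡ 1 − 5 ≡ 3 (mod 7). Since 44^(−1) ≡ 4 (mod 7) (44 ≡ 2 (mod 7)), t ≡ 4·3 ≡ 5 (mod 7). So x ≡ 5 + 44·5 = 225 (mod 308).
  Combine with x ≡ 0 (mod 17): write x = 225 + 308·t and require 225 + 308·t ≡ 0 (mod 17), i.e. 308·t ≡ 0 − 225 ≡ 13 (mod 17). Since 308^(−1) ≡ 9 (mod 17) (308 ≡ 2 (mod 17)), t ≡ 9·13 ≡ 15 (mod 17). So x ≡ 225 + 308·15 = 4845 (mod 5236).
Unique solution in [0, 5236): x = 4845.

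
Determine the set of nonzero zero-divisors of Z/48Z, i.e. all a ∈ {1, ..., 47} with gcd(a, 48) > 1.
An element a ∈ Z/48Z (with a ≠ 0) is a zero-divisor iff gcd(a, 48) > 1 (because a is a unit precisely when gcd(a, n) = 1, and in Z/nZ every nonzero, non-unit element is a zero-divisor). Scan a = 1, ..., 47 and keep those with gcd(a, 48) > 1:
  gcd(2, 48) = 2, gcd(3, 48) = 3, gcd(4, 48) = 4, gcd(6, 48) = 6, gcd(8, 48) = 8, gcd(9, 48) = 3, gcd(10, 48) = 2, gcd(12, 48) = 12, gcd(14, 48) = 2, gcd(15, 48) = 3, gcd(16, 48) = 16, gcd(18, 48) = 6, gcd(20, 48) = 4, gcd(21, 48) = 3, gcd(22, 48) = 2, gcd(24, 48) = 24, gcd(26, 48) = 2, gcd(27, 48) = 3, gcd(28, 48) = 4, gcd(30, 48) = 6, gcd(32, 48) = 16, gcd(33, 48) = 3, gcd(34, 48) = 2, gcd(36, 48) = 12, gcd(38, 48) = 2, gcd(39, 48) = 3, gcd(40, 48) = 8, gcd(42, 48) = 6, gcd(44, 48) = 4, gcd(45, 48) = 3, gcd(46, 48) = 2.
All other a ∈ {1, ..., 47} have gcd(a, 48) = 1 and are units. So the nonzero zero-divisors are exactly the 31 values of a appearing in this scan.

Final answer: nonzero zero-divisors of Z/48Z = {2, 3, 4, 6, 8, 9, 10, 12, 14, 15, 16, 18, 20, 21, 22, 24, 26, 27, 28, 30, 32, 33, 34, 36, 38, 39, 40, 42, 44, 45, 46}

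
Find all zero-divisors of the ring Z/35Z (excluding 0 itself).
An element a ∈ Z/35Z (with a ≠ 0) is a zero-divisor iff gcd(a, 35) > 1 (because a is a unit precisely when gcd(a, n) = 1, and in Z/nZ every nonzero, non-unit element is a zero-divisor). Scan a = 1, ..., 34 and keep those with gcd(a, 35) > 1:
  gcd(5, 35) = 5, gcd(7, 35) = 7, gcd(10, 35) = 5, gcd(14, 35) = 7, gcd(15, 35) = 5, gcd(20, 35) = 5, gcd(21, 35) = 7, gcd(25, 35) = 5, gcd(28, 35) = 7, gcd(30, 35) = 5.
All other a ∈ {1, ..., 34} have gcd(a, 35) = 1 and are units. So the nonzero zero-divisors are exactly the 10 values of a appearing in this scan.

Final answer: nonzero zero-divisors of Z/35Z = {5, 7, 10, 14, 15, 20, 21, 25, 28, 30}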